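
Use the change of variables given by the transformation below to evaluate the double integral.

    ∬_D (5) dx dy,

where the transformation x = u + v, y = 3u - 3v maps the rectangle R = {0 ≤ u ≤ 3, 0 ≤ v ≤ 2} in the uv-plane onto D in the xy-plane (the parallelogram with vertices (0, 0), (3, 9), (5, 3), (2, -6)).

Compute the Jacobian determinant of (x, y) with respect to (u, v):

    ∂(x,y)/∂(u,v) = | 1  1 | = (1)(-3) - (1)(3) = -6.
                   | 3  -3 |

Its absolute value is |J| = 6 (the area scaling factor).

Substituting x = u + v, y = 3u - 3v into the integrand,

    5 → 5,

so the integral becomes

    ∬_R (5) · |J| du dv = ∫_0^3 ∫_0^2 (30) dv du.

Inner (v): 60.
Outer (u): 180.

Therefore ∬_D (5) dx dy = 180.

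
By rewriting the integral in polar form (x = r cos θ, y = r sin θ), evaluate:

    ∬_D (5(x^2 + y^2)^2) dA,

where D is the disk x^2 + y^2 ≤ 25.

The region D is 0 ≤ r ≤ 5, 0 ≤ θ ≤ 2π in polar coordinates, where x = r cos(θ), y = r sin(θ), and dA = r dr dθ.

Under the substitution, the integrand becomes 5r^4, so

    ∬_D (5(x^2 + y^2)^2) dA = ∫_{0}^{2π} ∫_{0}^{5} (5r^4) · r dr dθ.

Inner integral (in r): ∫_{0}^{5} (5r^4) · r dr = 78125/6.

Outer integral (in θ): ∫_{0}^{2π} (78125/6) dθ = 78125π/3.

Therefore ∬_D (5(x^2 + y^2)^2) dA = 78125π/3.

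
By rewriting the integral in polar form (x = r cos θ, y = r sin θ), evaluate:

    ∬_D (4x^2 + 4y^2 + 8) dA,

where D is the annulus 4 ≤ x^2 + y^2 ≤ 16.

The region D is 2 ≤ r ≤ 4, 0 ≤ θ ≤ 2π in polar coordinates, where x = r cos(θ), y = r sin(θ), and dA = r dr dθ.

Under the substitution, the integrand becomes 4r^2 + 8, so

    ∬_D (4x^2 + 4y^2 + 8) dA = ∫_{0}^{2π} ∫_{2}^{4} (4r^2 + 8) · r dr dθ.

Inner integral (in r): ∫_{2}^{4} (4r^2 + 8) · r dr = 288.

Outer integral (in θ): ∫_{0}^{2π} (288) dθ = 576π.

Therefore ∬_D (4x^2 + 4y^2 + 8) dA = 576π.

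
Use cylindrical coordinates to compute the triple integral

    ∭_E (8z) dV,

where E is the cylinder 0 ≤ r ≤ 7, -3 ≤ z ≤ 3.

In cylindrical coordinates, x = r cos(θ), y = r sin(θ), z = z, and dV = r dr dθ dz.

The integrand becomes 8z, so

    ∭_E (8z) dV = ∫_{0}^{2π} ∫_{0}^{7} ∫_{-3}^{3} (8z) · r dz dr dθ.

Inner (z): 0.
Middle (r from 0 to 7): 0.
Outer (θ): 0.

Therefore the triple integral equals 0.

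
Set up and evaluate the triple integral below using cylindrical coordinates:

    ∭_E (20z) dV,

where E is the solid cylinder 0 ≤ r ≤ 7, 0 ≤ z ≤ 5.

In cylindrical coordinates, x = r cos(θ), y = r sin(θ), z = z, and dV = r dr dθ dz.

The integrand becomes 20z, so

    ∭_E (20z) dV = ∫_{0}^{2π} ∫_{0}^{7} ∫_{0}^{5} (20z) · r dz dr dθ.

Inner (z): 250r.
Middle (r from 0 to 7): 6125.
Outer (θ): 12250π.

Therefore the triple integral equals 12250π.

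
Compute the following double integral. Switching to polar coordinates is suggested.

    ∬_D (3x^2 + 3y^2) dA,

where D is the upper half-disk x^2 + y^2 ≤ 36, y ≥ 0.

The region D is 0 ≤ r ≤ 6, 0 ≤ θ ≤ π in polar coordinates, where x = r cos(θ), y = r sin(θ), and dA = r dr dθ.

Under the substitution, the integrand becomes 3r^2, so

    ∬_D (3x^2 + 3y^2) dA = ∫_{0}^{π} ∫_{0}^{6} (3r^2) · r dr dθ.

Inner integral (in r): ∫_{0}^{6} (3r^2) · r dr = 972.

Outer integral (in θ): ∫_{0}^{π} (972) dθ = 972π.

Therefore ∬_D (3x^2 + 3y^2) dA = 972π.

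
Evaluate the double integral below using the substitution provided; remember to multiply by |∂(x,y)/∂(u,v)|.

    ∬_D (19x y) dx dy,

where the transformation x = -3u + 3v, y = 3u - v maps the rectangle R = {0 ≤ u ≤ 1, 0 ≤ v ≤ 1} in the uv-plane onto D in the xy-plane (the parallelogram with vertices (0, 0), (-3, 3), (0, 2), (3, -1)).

Compute the Jacobian determinant of (x, y) with respect to (u, v):

    ∂(x,y)/∂(u,v) = | -3  3 | = (-3)(-1) - (3)(3) = -6.
                   | 3  -1 |

Its absolute value is |J| = 6 (the area scaling factor).

Substituting x = -3u + 3v, y = 3u - v into the integrand,

    19x y → -171u^2 + 228u v - 57v^2,

so the integral becomes

    ∬_R (-171u^2 + 228u v - 57v^2) · |J| du dv = ∫_0^1 ∫_0^1 (-1026u^2 + 1368u v - 342v^2) dv du.

Inner (v): -1026u^2 + 684u - 114.
Outer (u): -114.

Therefore ∬_D (19x y) dx dy = -114.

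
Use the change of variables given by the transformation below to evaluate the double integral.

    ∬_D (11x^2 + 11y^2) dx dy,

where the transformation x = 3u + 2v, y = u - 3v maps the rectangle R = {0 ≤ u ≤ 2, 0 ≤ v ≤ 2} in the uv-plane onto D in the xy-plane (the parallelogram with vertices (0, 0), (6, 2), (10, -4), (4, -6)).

Compute the Jacobian determinant of (x, y) with respect to (u, v):

    ∂(x,y)/∂(u,v) = | 3  2 | = (3)(-3) - (2)(1) = -11.
                   | 1  -3 |

Its absolute value is |J| = 11 (the area scaling factor).

Substituting x = 3u + 2v, y = u - 3v into the integrand,

    11x^2 + 11y^2 → 110u^2 + 66u v + 143v^2,

so the integral becomes

    ∬_R (110u^2 + 66u v + 143v^2) · |J| du dv = ∫_0^2 ∫_0^2 (1210u^2 + 726u v + 1573v^2) dv du.

Inner (v): 2420u^2 + 1452u + 12584/3.
Outer (u): 53240/3.

Therefore ∬_D (11x^2 + 11y^2) dx dy = 53240/3.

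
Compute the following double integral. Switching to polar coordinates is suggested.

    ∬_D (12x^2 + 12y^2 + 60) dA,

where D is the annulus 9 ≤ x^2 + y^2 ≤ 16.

The region D is 3 ≤ r ≤ 4, 0 ≤ θ ≤ 2π in polar coordinates, where x = r cos(θ), y = r sin(θ), and dA = r dr dθ.

Under the substitution, the integrand becomes 12r^2 + 60, so

    ∬_D (12x^2 + 12y^2 + 60) dA = ∫_{0}^{2π} ∫_{3}^{4} (12r^2 + 60) · r dr dθ.

Inner integral (in r): ∫_{3}^{4} (12r^2 + 60) · r dr = 735.

Outer integral (in θ): ∫_{0}^{2π} (735) dθ = 1470π.

Therefore ∬_D (12x^2 + 12y^2 + 60) dA = 1470π.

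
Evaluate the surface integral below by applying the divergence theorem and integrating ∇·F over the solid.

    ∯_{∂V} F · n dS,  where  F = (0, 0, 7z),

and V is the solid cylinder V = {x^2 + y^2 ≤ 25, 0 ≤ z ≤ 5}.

By the divergence theorem,

    ∯_{∂V} F · n dS = ∭_V (∇ · F) dV.

Compute the divergence:
    ∇ · F = ∂F_x/∂x + ∂F_y/∂y + ∂F_z/∂z = 0 + 0 + 7 = 7.

In cylindrical coordinates, x = r cos(θ), y = r sin(θ), z = z, dV = r dr dθ dz, with 0 ≤ r ≤ 5, 0 ≤ θ ≤ 2π, 0 ≤ z ≤ 5.

The integrand, after substitution and multiplying by the volume element, becomes (7) · r, so

    ∭_V (∇·F) dV = ∫_0^{2π} ∫_0^{5} ∫_0^{5} (7) · r dz dr dθ.

Inner (z from 0 to 5): 35r.
Middle (r from 0 to 5): 875/2.
Outer (θ from 0 to 2π): 875π.

Therefore ∯_{∂V} F · n dS = 875π.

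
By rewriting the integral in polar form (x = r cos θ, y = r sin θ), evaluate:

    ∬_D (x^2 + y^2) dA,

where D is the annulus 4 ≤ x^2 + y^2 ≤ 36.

The region D is 2 ≤ r ≤ 6, 0 ≤ θ ≤ 2π in polar coordinates, where x = r cos(θ), y = r sin(θ), and dA = r dr dθ.

Under the substitution, the integrand becomes r^2, so

    ∬_D (x^2 + y^2) dA = ∫_{0}^{2π} ∫_{2}^{6} (r^2) · r dr dθ.

Inner integral (in r): ∫_{2}^{6} (r^2) · r dr = 320.

Outer integral (in θ): ∫_{0}^{2π} (320) dθ = 640π.

Therefore ∬_D (x^2 + y^2) dA = 640π.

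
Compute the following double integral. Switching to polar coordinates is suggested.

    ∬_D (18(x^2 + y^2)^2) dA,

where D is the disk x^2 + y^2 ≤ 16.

The region D is 0 ≤ r ≤ 4, 0 ≤ θ ≤ 2π in polar coordinates, where x = r cos(θ), y = r sin(θ), and dA = r dr dθ.

Under the substitution, the integrand becomes 18r^4, so

    ∬_D (18(x^2 + y^2)^2) dA = ∫_{0}^{2π} ∫_{0}^{4} (18r^4) · r dr dθ.

Inner integral (in r): ∫_{0}^{4} (18r^4) · r dr = 12288.

Outer integral (in θ): ∫_{0}^{2π} (12288) dθ = 24576π.

Therefore ∬_D (18(x^2 + y^2)^2) dA = 24576π.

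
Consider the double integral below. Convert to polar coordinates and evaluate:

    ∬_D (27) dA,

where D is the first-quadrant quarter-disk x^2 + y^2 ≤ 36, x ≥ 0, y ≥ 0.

The region D is 0 ≤ r ≤ 6, 0 ≤ θ ≤ π/2 in polar coordinates, where x = r cos(θ), y = r sin(θ), and dA = r dr dθ.

Under the substitution, the integrand becomes 27, so

    ∬_D (27) dA = ∫_{0}^{π/2} ∫_{0}^{6} (27) · r dr dθ.

Inner integral (in r): ∫_{0}^{6} (27) · r dr = 486.

Outer integral (in θ): ∫_{0}^{π/2} (486) dθ = 243π.

Therefore ∬_D (27) dA = 243π.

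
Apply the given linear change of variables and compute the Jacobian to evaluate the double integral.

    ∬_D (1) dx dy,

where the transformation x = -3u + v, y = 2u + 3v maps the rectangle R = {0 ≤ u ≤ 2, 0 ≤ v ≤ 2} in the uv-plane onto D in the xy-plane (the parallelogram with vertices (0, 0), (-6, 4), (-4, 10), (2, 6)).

Compute the Jacobian determinant of (x, y) with respect to (u, v):

    ∂(x,y)/∂(u,v) = | -3  1 | = (-3)(3) - (1)(2) = -11.
                   | 2  3 |

Its absolute value is |J| = 11 (the area scaling factor).

Substituting x = -3u + v, y = 2u + 3v into the integrand,

    1 → 1,

so the integral becomes

    ∬_R (1) · |J| du dv = ∫_0^2 ∫_0^2 (11) dv du.

Inner (v): 22.
Outer (u): 44.

Therefore ∬_D (1) dx dy = 44.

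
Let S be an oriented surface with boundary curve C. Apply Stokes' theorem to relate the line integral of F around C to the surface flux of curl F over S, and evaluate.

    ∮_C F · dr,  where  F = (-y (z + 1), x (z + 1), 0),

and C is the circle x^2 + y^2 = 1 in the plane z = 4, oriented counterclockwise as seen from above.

Let S be the flat disk x^2 + y^2 ≤ 1 in the plane z = 4, with upward unit normal n̂ = ẑ. By Stokes' theorem,

    ∮_C F · dr = ∬_S (∇ × F) · n̂ dS = ∬_D (curl F)_z dA,

where D is the disk x^2 + y^2 ≤ 1.

Compute the curl of F = (-y (z + 1), x (z + 1), 0):
    (∇ × F)_x = ∂F_z/∂y - ∂F_y/∂z = -x,
    (∇ × F)_y = ∂F_x/∂z - ∂F_z/∂x = -y,
    (∇ × F)_z = ∂F_y/∂x - ∂F_x/∂y = 2z + 2.

On z = 4, (curl F)_z = 10.

Convert to polar (x = r cos θ, y = r sin θ, dA = r dr dθ); the integrand becomes 10, so

    ∬_D (curl F)_z dA = ∫_0^{2π} ∫_0^{1} (10) · r dr dθ.

Inner (r from 0 to 1): 5.
Outer (θ from 0 to 2π): 10π.

Therefore ∮_C F · dr = 10π.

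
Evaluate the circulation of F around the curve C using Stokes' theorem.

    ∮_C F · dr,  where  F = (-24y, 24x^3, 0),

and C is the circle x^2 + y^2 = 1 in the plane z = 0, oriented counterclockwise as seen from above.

Let S be the flat disk x^2 + y^2 ≤ 1 in the plane z = 0, with upward unit normal n̂ = ẑ. By Stokes' theorem,

    ∮_C F · dr = ∬_S (∇ × F) · n̂ dS = ∬_D (curl F)_z dA,

where D is the disk x^2 + y^2 ≤ 1.

Compute the curl of F = (-24y, 24x^3, 0):
    (∇ × F)_x = ∂F_z/∂y - ∂F_y/∂z = 0,
    (∇ × F)_y = ∂F_x/∂z - ∂F_z/∂x = 0,
    (∇ × F)_z = ∂F_y/∂x - ∂F_x/∂y = 72x^2 + 24.

On z = 0, (curl F)_z = 72x^2 + 24.

Convert to polar (x = r cos θ, y = r sin θ, dA = r dr dθ); the integrand becomes 72r^2cos(θ)^2 + 24, so

    ∬_D (curl F)_z dA = ∫_0^{2π} ∫_0^{1} (72r^2cos(θ)^2 + 24) · r dr dθ.

Inner (r from 0 to 1): 18cos(θ)^2 + 12.
Outer (θ from 0 to 2π): 42π.

Therefore ∮_C F · dr = 42π.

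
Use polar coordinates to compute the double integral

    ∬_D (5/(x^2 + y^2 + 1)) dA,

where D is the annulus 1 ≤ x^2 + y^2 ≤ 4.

The region D is 1 ≤ r ≤ 2, 0 ≤ θ ≤ 2π in polar coordinates, where x = r cos(θ), y = r sin(θ), and dA = r dr dθ.

Under the substitution, the integrand becomes 5/(r^2 + 1), so

    ∬_D (5/(x^2 + y^2 + 1)) dA = ∫_{0}^{2π} ∫_{1}^{2} (5/(r^2 + 1)) · r dr dθ.

Inner integral (in r): ∫_{1}^{2} (5/(r^2 + 1)) · r dr = log(25sqrt(10)/8).

Outer integral (in θ): ∫_{0}^{2π} (log(25sqrt(10)/8)) dθ = log((25sqrt(10)/8)^(2π)).

Therefore ∬_D (5/(x^2 + y^2 + 1)) dA = log((25sqrt(10)/8)^(2π)).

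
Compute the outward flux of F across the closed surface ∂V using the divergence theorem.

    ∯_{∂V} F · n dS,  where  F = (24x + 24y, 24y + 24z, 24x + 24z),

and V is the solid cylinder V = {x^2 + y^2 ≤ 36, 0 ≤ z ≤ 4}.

By the divergence theorem,

    ∯_{∂V} F · n dS = ∭_V (∇ · F) dV.

Compute the divergence:
    ∇ · F = ∂F_x/∂x + ∂F_y/∂y + ∂F_z/∂z = 24 + 24 + 24 = 72.

In cylindrical coordinates, x = r cos(θ), y = r sin(θ), z = z, dV = r dr dθ dz, with 0 ≤ r ≤ 6, 0 ≤ θ ≤ 2π, 0 ≤ z ≤ 4.

The integrand, after substitution and multiplying by the volume element, becomes (72) · r, so

    ∭_V (∇·F) dV = ∫_0^{2π} ∫_0^{6} ∫_0^{4} (72) · r dz dr dθ.

Inner (z from 0 to 4): 288r.
Middle (r from 0 to 6): 5184.
Outer (θ from 0 to 2π): 10368π.

Therefore ∯_{∂V} F · n dS = 10368π.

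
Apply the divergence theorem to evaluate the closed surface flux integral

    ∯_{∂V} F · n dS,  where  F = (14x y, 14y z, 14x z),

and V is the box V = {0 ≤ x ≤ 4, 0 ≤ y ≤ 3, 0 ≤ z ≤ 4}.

By the divergence theorem,

    ∯_{∂V} F · n dS = ∭_V (∇ · F) dV.

Compute the divergence:
    ∇ · F = ∂F_x/∂x + ∂F_y/∂y + ∂F_z/∂z = 14y + 14z + 14x = 14x + 14y + 14z.

V is a rectangular box, so dV = dx dy dz with 0 ≤ x ≤ 4, 0 ≤ y ≤ 3, 0 ≤ z ≤ 4.

Integrate (14x + 14y + 14z) over V as an iterated integral:

    ∭_V (∇·F) dV = ∫_0^{4} ∫_0^{3} ∫_0^{4} (14x + 14y + 14z) dz dy dx.

Inner (z from 0 to 4): 56x + 56y + 112.
Middle (y from 0 to 3): 168x + 588.
Outer (x from 0 to 4): 3696.

Therefore ∯_{∂V} F · n dS = 3696.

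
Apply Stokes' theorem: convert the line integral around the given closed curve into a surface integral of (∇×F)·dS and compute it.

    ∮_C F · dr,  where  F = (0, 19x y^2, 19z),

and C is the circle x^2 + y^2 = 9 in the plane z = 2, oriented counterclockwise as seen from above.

Let S be the flat disk x^2 + y^2 ≤ 9 in the plane z = 2, with upward unit normal n̂ = ẑ. By Stokes' theorem,

    ∮_C F · dr = ∬_S (∇ × F) · n̂ dS = ∬_D (curl F)_z dA,

where D is the disk x^2 + y^2 ≤ 9.

Compute the curl of F = (0, 19x y^2, 19z):
    (∇ × F)_x = ∂F_z/∂y - ∂F_y/∂z = 0,
    (∇ × F)_y = ∂F_x/∂z - ∂F_z/∂x = 0,
    (∇ × F)_z = ∂F_y/∂x - ∂F_x/∂y = 19y^2.

On z = 2, (curl F)_z = 19y^2.

Convert to polar (x = r cos θ, y = r sin θ, dA = r dr dθ); the integrand becomes 19r^2sin(θ)^2, so

    ∬_D (curl F)_z dA = ∫_0^{2π} ∫_0^{3} (19r^2sin(θ)^2) · r dr dθ.

Inner (r from 0 to 3): 1539sin(θ)^2/4.
Outer (θ from 0 to 2π): 1539π/4.

Therefore ∮_C F · dr = 1539π/4.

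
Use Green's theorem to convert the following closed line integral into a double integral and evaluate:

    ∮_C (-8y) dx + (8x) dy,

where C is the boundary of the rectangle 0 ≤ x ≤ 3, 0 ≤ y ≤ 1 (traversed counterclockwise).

Green's theorem converts the closed line integral into a double integral over the enclosed region D:

    ∮_C P dx + Q dy = ∬_D (∂Q/∂x - ∂P/∂y) dA.

Here P = -8y, Q = 8x, so

    ∂Q/∂x = 8,    ∂P/∂y = -8,
    ∂Q/∂x - ∂P/∂y = 16.

D is the region 0 ≤ x ≤ 3, 0 ≤ y ≤ 1. Evaluating the double integral:

    ∬_D (16) dA = ∫_0^{3} ∫_0^{1} (16) dy dx.

Inner (y from 0 to 1): 16.
Outer (x from 0 to 3): 48.

Therefore ∮_C P dx + Q dy = 48.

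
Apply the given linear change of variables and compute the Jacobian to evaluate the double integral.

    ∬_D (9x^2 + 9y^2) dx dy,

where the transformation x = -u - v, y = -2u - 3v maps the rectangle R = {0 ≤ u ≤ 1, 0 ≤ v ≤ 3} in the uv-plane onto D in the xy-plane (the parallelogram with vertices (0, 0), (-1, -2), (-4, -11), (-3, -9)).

Compute the Jacobian determinant of (x, y) with respect to (u, v):

    ∂(x,y)/∂(u,v) = | -1  -1 | = (-1)(-3) - (-1)(-2) = 1.
                   | -2  -3 |

Its absolute value is |J| = 1 (the area scaling factor).

Substituting x = -u - v, y = -2u - 3v into the integrand,

    9x^2 + 9y^2 → 45u^2 + 126u v + 90v^2,

so the integral becomes

    ∬_R (45u^2 + 126u v + 90v^2) · |J| du dv = ∫_0^1 ∫_0^3 (45u^2 + 126u v + 90v^2) dv du.

Inner (v): 135u^2 + 567u + 810.
Outer (u): 2277/2.

Therefore ∬_D (9x^2 + 9y^2) dx dy = 2277/2.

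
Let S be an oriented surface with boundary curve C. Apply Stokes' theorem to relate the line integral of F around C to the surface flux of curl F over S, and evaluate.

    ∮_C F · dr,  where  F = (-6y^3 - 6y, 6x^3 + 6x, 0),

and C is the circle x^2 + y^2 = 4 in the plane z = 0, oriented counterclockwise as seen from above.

Let S be the flat disk x^2 + y^2 ≤ 4 in the plane z = 0, with upward unit normal n̂ = ẑ. By Stokes' theorem,

    ∮_C F · dr = ∬_S (∇ × F) · n̂ dS = ∬_D (curl F)_z dA,

where D is the disk x^2 + y^2 ≤ 4.

Compute the curl of F = (-6y^3 - 6y, 6x^3 + 6x, 0):
    (∇ × F)_x = ∂F_z/∂y - ∂F_y/∂z = 0,
    (∇ × F)_y = ∂F_x/∂z - ∂F_z/∂x = 0,
    (∇ × F)_z = ∂F_y/∂x - ∂F_x/∂y = 18x^2 + 18y^2 + 12.

On z = 0, (curl F)_z = 18x^2 + 18y^2 + 12.

Convert to polar (x = r cos θ, y = r sin θ, dA = r dr dθ); the integrand becomes 18r^2 + 12, so

    ∬_D (curl F)_z dA = ∫_0^{2π} ∫_0^{2} (18r^2 + 12) · r dr dθ.

Inner (r from 0 to 2): 96.
Outer (θ from 0 to 2π): 192π.

Therefore ∮_C F · dr = 192π.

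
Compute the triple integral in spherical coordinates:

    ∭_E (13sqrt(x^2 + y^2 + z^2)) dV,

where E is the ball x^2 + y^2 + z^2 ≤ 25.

In spherical coordinates, x = ρ sin(φ) cos(θ), y = ρ sin(φ) sin(θ), z = ρ cos(φ), and dV = ρ^2 sin(φ) dρ dφ dθ.

The integrand becomes 13ρ, so

    ∭_E (13sqrt(x^2 + y^2 + z^2)) dV = ∫_{0}^{2π} ∫_{0}^{π} ∫_{0}^{5} (13ρ) · ρ^2 sin(φ) dρ dφ dθ.

Inner (ρ): 8125sin(φ)/4.
Middle (φ): 8125/2.
Outer (θ): 8125π.

Therefore the triple integral equals 8125π.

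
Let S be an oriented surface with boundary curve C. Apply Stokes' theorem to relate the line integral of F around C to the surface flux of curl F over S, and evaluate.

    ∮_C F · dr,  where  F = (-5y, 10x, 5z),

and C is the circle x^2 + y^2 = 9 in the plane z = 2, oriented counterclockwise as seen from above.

Let S be the flat disk x^2 + y^2 ≤ 9 in the plane z = 2, with upward unit normal n̂ = ẑ. By Stokes' theorem,

    ∮_C F · dr = ∬_S (∇ × F) · n̂ dS = ∬_D (curl F)_z dA,

where D is the disk x^2 + y^2 ≤ 9.

Compute the curl of F = (-5y, 10x, 5z):
    (∇ × F)_x = ∂F_z/∂y - ∂F_y/∂z = 0,
    (∇ × F)_y = ∂F_x/∂z - ∂F_z/∂x = 0,
    (∇ × F)_z = ∂F_y/∂x - ∂F_x/∂y = 15.

On z = 2, (curl F)_z = 15.

Convert to polar (x = r cos θ, y = r sin θ, dA = r dr dθ); the integrand becomes 15, so

    ∬_D (curl F)_z dA = ∫_0^{2π} ∫_0^{3} (15) · r dr dθ.

Inner (r from 0 to 3): 135/2.
Outer (θ from 0 to 2π): 135π.

Therefore ∮_C F · dr = 135π.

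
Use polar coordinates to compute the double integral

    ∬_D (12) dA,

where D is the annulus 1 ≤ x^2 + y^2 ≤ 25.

The region D is 1 ≤ r ≤ 5, 0 ≤ θ ≤ 2π in polar coordinates, where x = r cos(θ), y = r sin(θ), and dA = r dr dθ.

Under the substitution, the integrand becomes 12, so

    ∬_D (12) dA = ∫_{0}^{2π} ∫_{1}^{5} (12) · r dr dθ.

Inner integral (in r): ∫_{1}^{5} (12) · r dr = 144.

Outer integral (in θ): ∫_{0}^{2π} (144) dθ = 288π.

Therefore ∬_D (12) dA = 288π.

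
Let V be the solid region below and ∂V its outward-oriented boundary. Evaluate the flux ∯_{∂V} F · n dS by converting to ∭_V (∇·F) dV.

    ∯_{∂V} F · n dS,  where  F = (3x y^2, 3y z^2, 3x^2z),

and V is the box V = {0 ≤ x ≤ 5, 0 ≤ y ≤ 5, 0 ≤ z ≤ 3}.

By the divergence theorem,

    ∯_{∂V} F · n dS = ∭_V (∇ · F) dV.

Compute the divergence:
    ∇ · F = ∂F_x/∂x + ∂F_y/∂y + ∂F_z/∂z = 3y^2 + 3z^2 + 3x^2 = 3x^2 + 3y^2 + 3z^2.

V is a rectangular box, so dV = dx dy dz with 0 ≤ x ≤ 5, 0 ≤ y ≤ 5, 0 ≤ z ≤ 3.

Integrate (3x^2 + 3y^2 + 3z^2) over V as an iterated integral:

    ∭_V (∇·F) dV = ∫_0^{5} ∫_0^{5} ∫_0^{3} (3x^2 + 3y^2 + 3z^2) dz dy dx.

Inner (z from 0 to 3): 9x^2 + 9y^2 + 27.
Middle (y from 0 to 5): 45x^2 + 510.
Outer (x from 0 to 5): 4425.

Therefore ∯_{∂V} F · n dS = 4425.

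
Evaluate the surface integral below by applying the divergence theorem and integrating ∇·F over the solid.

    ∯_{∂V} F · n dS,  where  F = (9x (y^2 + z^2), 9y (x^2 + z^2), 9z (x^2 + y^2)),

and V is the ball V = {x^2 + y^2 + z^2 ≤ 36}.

By the divergence theorem,

    ∯_{∂V} F · n dS = ∭_V (∇ · F) dV.

Compute the divergence:
    ∇ · F = ∂F_x/∂x + ∂F_y/∂y + ∂F_z/∂z = 9y^2 + 9z^2 + 9x^2 + 9z^2 + 9x^2 + 9y^2 = 18x^2 + 18y^2 + 18z^2.

In spherical coordinates, x = ρ sin(φ) cos(θ), y = ρ sin(φ) sin(θ), z = ρ cos(φ), dV = ρ^2 sin(φ) dρ dφ dθ, with 0 ≤ ρ ≤ 6, 0 ≤ φ ≤ π, 0 ≤ θ ≤ 2π.

The integrand, after substitution and multiplying by the volume element, becomes (18ρ^2) · ρ^2 sin(φ), so

    ∭_V (∇·F) dV = ∫_0^{2π} ∫_0^{π} ∫_0^{6} (18ρ^2) · ρ^2 sin(φ) dρ dφ dθ.

Inner (ρ from 0 to 6): 139968sin(φ)/5.
Middle (φ from 0 to π): 279936/5.
Outer (θ from 0 to 2π): 559872π/5.

Therefore ∯_{∂V} F · n dS = 559872π/5.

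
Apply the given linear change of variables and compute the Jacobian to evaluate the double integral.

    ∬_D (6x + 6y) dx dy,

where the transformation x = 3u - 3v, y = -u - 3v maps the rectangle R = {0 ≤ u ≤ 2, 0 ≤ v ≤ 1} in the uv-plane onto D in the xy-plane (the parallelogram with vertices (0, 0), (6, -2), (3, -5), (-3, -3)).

Compute the Jacobian determinant of (x, y) with respect to (u, v):

    ∂(x,y)/∂(u,v) = | 3  -3 | = (3)(-3) - (-3)(-1) = -12.
                   | -1  -3 |

Its absolute value is |J| = 12 (the area scaling factor).

Substituting x = 3u - 3v, y = -u - 3v into the integrand,

    6x + 6y → 12u - 36v,

so the integral becomes

    ∬_R (12u - 36v) · |J| du dv = ∫_0^2 ∫_0^1 (144u - 432v) dv du.

Inner (v): 144u - 216.
Outer (u): -144.

Therefore ∬_D (6x + 6y) dx dy = -144.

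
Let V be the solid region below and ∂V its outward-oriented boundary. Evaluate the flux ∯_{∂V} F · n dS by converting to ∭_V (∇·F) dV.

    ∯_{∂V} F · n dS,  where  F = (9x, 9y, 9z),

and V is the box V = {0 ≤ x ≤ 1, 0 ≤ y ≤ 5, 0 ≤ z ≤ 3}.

By the divergence theorem,

    ∯_{∂V} F · n dS = ∭_V (∇ · F) dV.

Compute the divergence:
    ∇ · F = ∂F_x/∂x + ∂F_y/∂y + ∂F_z/∂z = 9 + 9 + 9 = 27.

V is a rectangular box, so dV = dx dy dz with 0 ≤ x ≤ 1, 0 ≤ y ≤ 5, 0 ≤ z ≤ 3.

Integrate (27) over V as an iterated integral:

    ∭_V (∇·F) dV = ∫_0^{1} ∫_0^{5} ∫_0^{3} (27) dz dy dx.

Inner (z from 0 to 3): 81.
Middle (y from 0 to 5): 405.
Outer (x from 0 to 1): 405.

Therefore ∯_{∂V} F · n dS = 405.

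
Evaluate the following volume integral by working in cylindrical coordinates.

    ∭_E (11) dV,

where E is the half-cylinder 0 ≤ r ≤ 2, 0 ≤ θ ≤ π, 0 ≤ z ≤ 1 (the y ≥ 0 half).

In cylindrical coordinates, x = r cos(θ), y = r sin(θ), z = z, and dV = r dr dθ dz.

The integrand becomes 11, so

    ∭_E (11) dV = ∫_{0}^{π} ∫_{0}^{2} ∫_{0}^{1} (11) · r dz dr dθ.

Inner (z): 11r.
Middle (r from 0 to 2): 22.
Outer (θ): 22π.

Therefore the triple integral equals 22π.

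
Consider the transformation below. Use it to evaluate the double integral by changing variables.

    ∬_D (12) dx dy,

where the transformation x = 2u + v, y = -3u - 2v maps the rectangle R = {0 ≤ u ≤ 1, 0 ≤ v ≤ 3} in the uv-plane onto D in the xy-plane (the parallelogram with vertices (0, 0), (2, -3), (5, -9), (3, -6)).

Compute the Jacobian determinant of (x, y) with respect to (u, v):

    ∂(x,y)/∂(u,v) = | 2  1 | = (2)(-2) - (1)(-3) = -1.
                   | -3  -2 |

Its absolute value is |J| = 1 (the area scaling factor).

Substituting x = 2u + v, y = -3u - 2v into the integrand,

    12 → 12,

so the integral becomes

    ∬_R (12) · |J| du dv = ∫_0^1 ∫_0^3 (12) dv du.

Inner (v): 36.
Outer (u): 36.

Therefore ∬_D (12) dx dy = 36.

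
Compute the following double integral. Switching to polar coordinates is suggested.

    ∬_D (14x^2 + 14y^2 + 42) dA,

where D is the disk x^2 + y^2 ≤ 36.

The region D is 0 ≤ r ≤ 6, 0 ≤ θ ≤ 2π in polar coordinates, where x = r cos(θ), y = r sin(θ), and dA = r dr dθ.

Under the substitution, the integrand becomes 14r^2 + 42, so

    ∬_D (14x^2 + 14y^2 + 42) dA = ∫_{0}^{2π} ∫_{0}^{6} (14r^2 + 42) · r dr dθ.

Inner integral (in r): ∫_{0}^{6} (14r^2 + 42) · r dr = 5292.

Outer integral (in θ): ∫_{0}^{2π} (5292) dθ = 10584π.

Therefore ∬_D (14x^2 + 14y^2 + 42) dA = 10584π.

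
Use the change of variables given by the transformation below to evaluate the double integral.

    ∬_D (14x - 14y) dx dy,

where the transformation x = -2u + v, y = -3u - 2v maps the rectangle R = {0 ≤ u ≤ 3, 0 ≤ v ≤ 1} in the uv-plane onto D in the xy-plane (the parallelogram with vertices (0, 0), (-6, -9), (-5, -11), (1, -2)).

Compute the Jacobian determinant of (x, y) with respect to (u, v):

    ∂(x,y)/∂(u,v) = | -2  1 | = (-2)(-2) - (1)(-3) = 7.
                   | -3  -2 |

Its absolute value is |J| = 7 (the area scaling factor).

Substituting x = -2u + v, y = -3u - 2v into the integrand,

    14x - 14y → 14u + 42v,

so the integral becomes

    ∬_R (14u + 42v) · |J| du dv = ∫_0^3 ∫_0^1 (98u + 294v) dv du.

Inner (v): 98u + 147.
Outer (u): 882.

Therefore ∬_D (14x - 14y) dx dy = 882.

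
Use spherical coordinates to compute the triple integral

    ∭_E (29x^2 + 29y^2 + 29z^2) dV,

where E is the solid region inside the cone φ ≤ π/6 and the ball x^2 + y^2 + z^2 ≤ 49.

In spherical coordinates, x = ρ sin(φ) cos(θ), y = ρ sin(φ) sin(θ), z = ρ cos(φ), and dV = ρ^2 sin(φ) dρ dφ dθ.

The integrand becomes 29ρ^2, so

    ∭_E (29x^2 + 29y^2 + 29z^2) dV = ∫_{0}^{2π} ∫_{0}^{π/6} ∫_{0}^{7} (29ρ^2) · ρ^2 sin(φ) dρ dφ dθ.

Inner (ρ): 487403sin(φ)/5.
Middle (φ): 487403/5 - 487403sqrt(3)/10.
Outer (θ): 487403π (2 - sqrt(3))/5.

Therefore the triple integral equals 487403π (2 - sqrt(3))/5.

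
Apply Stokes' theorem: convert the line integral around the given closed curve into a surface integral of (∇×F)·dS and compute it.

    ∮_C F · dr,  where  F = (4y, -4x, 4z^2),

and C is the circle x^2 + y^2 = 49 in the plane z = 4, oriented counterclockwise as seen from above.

Let S be the flat disk x^2 + y^2 ≤ 49 in the plane z = 4, with upward unit normal n̂ = ẑ. By Stokes' theorem,

    ∮_C F · dr = ∬_S (∇ × F) · n̂ dS = ∬_D (curl F)_z dA,

where D is the disk x^2 + y^2 ≤ 49.

Compute the curl of F = (4y, -4x, 4z^2):
    (∇ × F)_x = ∂F_z/∂y - ∂F_y/∂z = 0,
    (∇ × F)_y = ∂F_x/∂z - ∂F_z/∂x = 0,
    (∇ × F)_z = ∂F_y/∂x - ∂F_x/∂y = -8.

On z = 4, (curl F)_z = -8.

Convert to polar (x = r cos θ, y = r sin θ, dA = r dr dθ); the integrand becomes -8, so

    ∬_D (curl F)_z dA = ∫_0^{2π} ∫_0^{7} (-8) · r dr dθ.

Inner (r from 0 to 7): -196.
Outer (θ from 0 to 2π): -392π.

Therefore ∮_C F · dr = -392π.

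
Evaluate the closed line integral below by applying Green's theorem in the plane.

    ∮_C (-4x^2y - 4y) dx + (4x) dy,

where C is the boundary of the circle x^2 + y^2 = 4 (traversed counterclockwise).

Green's theorem converts the closed line integral into a double integral over the enclosed region D:

    ∮_C P dx + Q dy = ∬_D (∂Q/∂x - ∂P/∂y) dA.

Here P = -4x^2y - 4y, Q = 4x, so

    ∂Q/∂x = 4,    ∂P/∂y = -4x^2 - 4,
    ∂Q/∂x - ∂P/∂y = 4x^2 + 8.

D is the region x^2 + y^2 ≤ 4. Evaluating the double integral:

In polar coordinates (x = r cos θ, y = r sin θ, dA = r dr dθ) the integrand becomes 4r^2cos(θ)^2 + 8, so

    ∬_D (4x^2 + 8) dA = ∫_0^{2π} ∫_0^{2} (4r^2cos(θ)^2 + 8) · r dr dθ.

Inner (r from 0 to 2): 16cos(θ)^2 + 16.
Outer (θ from 0 to 2π): 48π.

Therefore ∮_C P dx + Q dy = 48π.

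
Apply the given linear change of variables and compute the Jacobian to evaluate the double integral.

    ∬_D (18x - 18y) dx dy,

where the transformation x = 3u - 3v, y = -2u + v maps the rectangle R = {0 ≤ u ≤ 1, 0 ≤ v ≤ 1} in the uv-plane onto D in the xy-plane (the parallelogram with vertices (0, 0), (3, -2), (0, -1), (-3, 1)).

Compute the Jacobian determinant of (x, y) with respect to (u, v):

    ∂(x,y)/∂(u,v) = | 3  -3 | = (3)(1) - (-3)(-2) = -3.
                   | -2  1 |

Its absolute value is |J| = 3 (the area scaling factor).

Substituting x = 3u - 3v, y = -2u + v into the integrand,

    18x - 18y → 90u - 72v,

so the integral becomes

    ∬_R (90u - 72v) · |J| du dv = ∫_0^1 ∫_0^1 (270u - 216v) dv du.

Inner (v): 270u - 108.
Outer (u): 27.

Therefore ∬_D (18x - 18y) dx dy = 27.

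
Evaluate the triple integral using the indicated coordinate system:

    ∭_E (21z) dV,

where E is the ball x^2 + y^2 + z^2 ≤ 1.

In spherical coordinates, x = ρ sin(φ) cos(θ), y = ρ sin(φ) sin(θ), z = ρ cos(φ), and dV = ρ^2 sin(φ) dρ dφ dθ.

The integrand becomes 21ρ cos(φ), so

    ∭_E (21z) dV = ∫_{0}^{2π} ∫_{0}^{π} ∫_{0}^{1} (21ρ cos(φ)) · ρ^2 sin(φ) dρ dφ dθ.

Inner (ρ): 21sin(2φ)/8.
Middle (φ): 0.
Outer (θ): 0.

Therefore the triple integral equals 0.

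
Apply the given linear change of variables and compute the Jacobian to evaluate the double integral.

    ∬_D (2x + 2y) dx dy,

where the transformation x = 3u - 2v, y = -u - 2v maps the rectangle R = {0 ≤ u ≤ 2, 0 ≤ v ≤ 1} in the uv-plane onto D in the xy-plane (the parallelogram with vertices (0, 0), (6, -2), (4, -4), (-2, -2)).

Compute the Jacobian determinant of (x, y) with respect to (u, v):

    ∂(x,y)/∂(u,v) = | 3  -2 | = (3)(-2) - (-2)(-1) = -8.
                   | -1  -2 |

Its absolute value is |J| = 8 (the area scaling factor).

Substituting x = 3u - 2v, y = -u - 2v into the integrand,

    2x + 2y → 4u - 8v,

so the integral becomes

    ∬_R (4u - 8v) · |J| du dv = ∫_0^2 ∫_0^1 (32u - 64v) dv du.

Inner (v): 32u - 32.
Outer (u): 0.

Therefore ∬_D (2x + 2y) dx dy = 0.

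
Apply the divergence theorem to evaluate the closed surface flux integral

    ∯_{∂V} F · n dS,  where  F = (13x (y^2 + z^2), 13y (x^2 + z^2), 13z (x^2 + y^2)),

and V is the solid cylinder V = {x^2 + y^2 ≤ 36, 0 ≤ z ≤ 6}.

By the divergence theorem,

    ∯_{∂V} F · n dS = ∭_V (∇ · F) dV.

Compute the divergence:
    ∇ · F = ∂F_x/∂x + ∂F_y/∂y + ∂F_z/∂z = 13y^2 + 13z^2 + 13x^2 + 13z^2 + 13x^2 + 13y^2 = 26x^2 + 26y^2 + 26z^2.

In cylindrical coordinates, x = r cos(θ), y = r sin(θ), z = z, dV = r dr dθ dz, with 0 ≤ r ≤ 6, 0 ≤ θ ≤ 2π, 0 ≤ z ≤ 6.

The integrand, after substitution and multiplying by the volume element, becomes (26r^2 + 26z^2) · r, so

    ∭_V (∇·F) dV = ∫_0^{2π} ∫_0^{6} ∫_0^{6} (26r^2 + 26z^2) · r dz dr dθ.

Inner (z from 0 to 6): 156r (r^2 + 12).
Middle (r from 0 to 6): 84240.
Outer (θ from 0 to 2π): 168480π.

Therefore ∯_{∂V} F · n dS = 168480π.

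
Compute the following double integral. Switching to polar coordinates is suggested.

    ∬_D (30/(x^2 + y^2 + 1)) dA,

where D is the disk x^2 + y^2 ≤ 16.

The region D is 0 ≤ r ≤ 4, 0 ≤ θ ≤ 2π in polar coordinates, where x = r cos(θ), y = r sin(θ), and dA = r dr dθ.

Under the substitution, the integrand becomes 30/(r^2 + 1), so

    ∬_D (30/(x^2 + y^2 + 1)) dA = ∫_{0}^{2π} ∫_{0}^{4} (30/(r^2 + 1)) · r dr dθ.

Inner integral (in r): ∫_{0}^{4} (30/(r^2 + 1)) · r dr = log(2862423051509815793).

Outer integral (in θ): ∫_{0}^{2π} (log(2862423051509815793)) dθ = 30π log(17).

Therefore ∬_D (30/(x^2 + y^2 + 1)) dA = 30π log(17).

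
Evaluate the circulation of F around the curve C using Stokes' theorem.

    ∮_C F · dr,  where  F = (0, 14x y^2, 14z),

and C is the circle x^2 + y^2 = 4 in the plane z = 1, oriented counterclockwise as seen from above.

Let S be the flat disk x^2 + y^2 ≤ 4 in the plane z = 1, with upward unit normal n̂ = ẑ. By Stokes' theorem,

    ∮_C F · dr = ∬_S (∇ × F) · n̂ dS = ∬_D (curl F)_z dA,

where D is the disk x^2 + y^2 ≤ 4.

Compute the curl of F = (0, 14x y^2, 14z):
    (∇ × F)_x = ∂F_z/∂y - ∂F_y/∂z = 0,
    (∇ × F)_y = ∂F_x/∂z - ∂F_z/∂x = 0,
    (∇ × F)_z = ∂F_y/∂x - ∂F_x/∂y = 14y^2.

On z = 1, (curl F)_z = 14y^2.

Convert to polar (x = r cos θ, y = r sin θ, dA = r dr dθ); the integrand becomes 14r^2sin(θ)^2, so

    ∬_D (curl F)_z dA = ∫_0^{2π} ∫_0^{2} (14r^2sin(θ)^2) · r dr dθ.

Inner (r from 0 to 2): 56sin(θ)^2.
Outer (θ from 0 to 2π): 56π.

Therefore ∮_C F · dr = 56π.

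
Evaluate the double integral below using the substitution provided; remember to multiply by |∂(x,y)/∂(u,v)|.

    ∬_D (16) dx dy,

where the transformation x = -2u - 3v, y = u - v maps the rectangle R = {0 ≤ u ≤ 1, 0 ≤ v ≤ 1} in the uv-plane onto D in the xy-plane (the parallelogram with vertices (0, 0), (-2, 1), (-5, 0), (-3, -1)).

Compute the Jacobian determinant of (x, y) with respect to (u, v):

    ∂(x,y)/∂(u,v) = | -2  -3 | = (-2)(-1) - (-3)(1) = 5.
                   | 1  -1 |

Its absolute value is |J| = 5 (the area scaling factor).

Substituting x = -2u - 3v, y = u - v into the integrand,

    16 → 16,

so the integral becomes

    ∬_R (16) · |J| du dv = ∫_0^1 ∫_0^1 (80) dv du.

Inner (v): 80.
Outer (u): 80.

Therefore ∬_D (16) dx dy = 80.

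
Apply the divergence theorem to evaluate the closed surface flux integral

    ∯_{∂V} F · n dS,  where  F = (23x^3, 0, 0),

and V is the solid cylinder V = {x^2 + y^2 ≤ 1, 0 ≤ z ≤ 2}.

By the divergence theorem,

    ∯_{∂V} F · n dS = ∭_V (∇ · F) dV.

Compute the divergence:
    ∇ · F = ∂F_x/∂x + ∂F_y/∂y + ∂F_z/∂z = 69x^2 + 0 + 0 = 69x^2.

In cylindrical coordinates, x = r cos(θ), y = r sin(θ), z = z, dV = r dr dθ dz, with 0 ≤ r ≤ 1, 0 ≤ θ ≤ 2π, 0 ≤ z ≤ 2.

The integrand, after substitution and multiplying by the volume element, becomes (69r^2cos(θ)^2) · r, so

    ∭_V (∇·F) dV = ∫_0^{2π} ∫_0^{1} ∫_0^{2} (69r^2cos(θ)^2) · r dz dr dθ.

Inner (z from 0 to 2): 138r^3cos(θ)^2.
Middle (r from 0 to 1): 69cos(θ)^2/2.
Outer (θ from 0 to 2π): 69π/2.

Therefore ∯_{∂V} F · n dS = 69π/2.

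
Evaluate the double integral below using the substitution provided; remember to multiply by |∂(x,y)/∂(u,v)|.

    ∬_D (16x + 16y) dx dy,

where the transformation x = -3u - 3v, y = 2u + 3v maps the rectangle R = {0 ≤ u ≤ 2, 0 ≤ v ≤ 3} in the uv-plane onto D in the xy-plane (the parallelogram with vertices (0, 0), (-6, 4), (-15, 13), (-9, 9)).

Compute the Jacobian determinant of (x, y) with respect to (u, v):

    ∂(x,y)/∂(u,v) = | -3  -3 | = (-3)(3) - (-3)(2) = -3.
                   | 2  3 |

Its absolute value is |J| = 3 (the area scaling factor).

Substituting x = -3u - 3v, y = 2u + 3v into the integrand,

    16x + 16y → -16u,

so the integral becomes

    ∬_R (-16u) · |J| du dv = ∫_0^2 ∫_0^3 (-48u) dv du.

Inner (v): -144u.
Outer (u): -288.

Therefore ∬_D (16x + 16y) dx dy = -288.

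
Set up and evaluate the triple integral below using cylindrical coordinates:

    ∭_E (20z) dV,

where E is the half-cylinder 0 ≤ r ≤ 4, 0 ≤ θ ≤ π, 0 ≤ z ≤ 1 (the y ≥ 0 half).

In cylindrical coordinates, x = r cos(θ), y = r sin(θ), z = z, and dV = r dr dθ dz.

The integrand becomes 20z, so

    ∭_E (20z) dV = ∫_{0}^{π} ∫_{0}^{4} ∫_{0}^{1} (20z) · r dz dr dθ.

Inner (z): 10r.
Middle (r from 0 to 4): 80.
Outer (θ): 80π.

Therefore the triple integral equals 80π.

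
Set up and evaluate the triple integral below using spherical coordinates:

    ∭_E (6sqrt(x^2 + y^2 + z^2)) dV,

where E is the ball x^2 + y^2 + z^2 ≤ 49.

In spherical coordinates, x = ρ sin(φ) cos(θ), y = ρ sin(φ) sin(θ), z = ρ cos(φ), and dV = ρ^2 sin(φ) dρ dφ dθ.

The integrand becomes 6ρ, so

    ∭_E (6sqrt(x^2 + y^2 + z^2)) dV = ∫_{0}^{2π} ∫_{0}^{π} ∫_{0}^{7} (6ρ) · ρ^2 sin(φ) dρ dφ dθ.

Inner (ρ): 7203sin(φ)/2.
Middle (φ): 7203.
Outer (θ): 14406π.

Therefore the triple integral equals 14406π.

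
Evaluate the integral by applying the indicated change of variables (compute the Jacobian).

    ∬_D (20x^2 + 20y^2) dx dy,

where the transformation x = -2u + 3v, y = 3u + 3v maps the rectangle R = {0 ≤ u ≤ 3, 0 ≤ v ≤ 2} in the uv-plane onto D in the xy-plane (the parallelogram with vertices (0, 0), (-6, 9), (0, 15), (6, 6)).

Compute the Jacobian determinant of (x, y) with respect to (u, v):

    ∂(x,y)/∂(u,v) = | -2  3 | = (-2)(3) - (3)(3) = -15.
                   | 3  3 |

Its absolute value is |J| = 15 (the area scaling factor).

Substituting x = -2u + 3v, y = 3u + 3v into the integrand,

    20x^2 + 20y^2 → 260u^2 + 120u v + 360v^2,

so the integral becomes

    ∬_R (260u^2 + 120u v + 360v^2) · |J| du dv = ∫_0^3 ∫_0^2 (3900u^2 + 1800u v + 5400v^2) dv du.

Inner (v): 7800u^2 + 3600u + 14400.
Outer (u): 129600.

Therefore ∬_D (20x^2 + 20y^2) dx dy = 129600.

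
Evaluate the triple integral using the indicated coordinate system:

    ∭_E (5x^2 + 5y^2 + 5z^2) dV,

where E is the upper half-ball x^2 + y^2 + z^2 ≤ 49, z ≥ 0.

In spherical coordinates, x = ρ sin(φ) cos(θ), y = ρ sin(φ) sin(θ), z = ρ cos(φ), and dV = ρ^2 sin(φ) dρ dφ dθ.

The integrand becomes 5ρ^2, so

    ∭_E (5x^2 + 5y^2 + 5z^2) dV = ∫_{0}^{2π} ∫_{0}^{π/2} ∫_{0}^{7} (5ρ^2) · ρ^2 sin(φ) dρ dφ dθ.

Inner (ρ): 16807sin(φ).
Middle (φ): 16807.
Outer (θ): 33614π.

Therefore the triple integral equals 33614π.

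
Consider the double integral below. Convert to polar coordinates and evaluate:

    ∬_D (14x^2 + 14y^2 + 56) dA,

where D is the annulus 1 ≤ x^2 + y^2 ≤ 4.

The region D is 1 ≤ r ≤ 2, 0 ≤ θ ≤ 2π in polar coordinates, where x = r cos(θ), y = r sin(θ), and dA = r dr dθ.

Under the substitution, the integrand becomes 14r^2 + 56, so

    ∬_D (14x^2 + 14y^2 + 56) dA = ∫_{0}^{2π} ∫_{1}^{2} (14r^2 + 56) · r dr dθ.

Inner integral (in r): ∫_{1}^{2} (14r^2 + 56) · r dr = 273/2.

Outer integral (in θ): ∫_{0}^{2π} (273/2) dθ = 273π.

Therefore ∬_D (14x^2 + 14y^2 + 56) dA = 273π.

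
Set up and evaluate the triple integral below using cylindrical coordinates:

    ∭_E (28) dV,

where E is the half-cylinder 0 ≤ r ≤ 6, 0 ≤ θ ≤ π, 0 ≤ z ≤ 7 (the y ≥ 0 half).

In cylindrical coordinates, x = r cos(θ), y = r sin(θ), z = z, and dV = r dr dθ dz.

The integrand becomes 28, so

    ∭_E (28) dV = ∫_{0}^{π} ∫_{0}^{6} ∫_{0}^{7} (28) · r dz dr dθ.

Inner (z): 196r.
Middle (r from 0 to 6): 3528.
Outer (θ): 3528π.

Therefore the triple integral equals 3528π.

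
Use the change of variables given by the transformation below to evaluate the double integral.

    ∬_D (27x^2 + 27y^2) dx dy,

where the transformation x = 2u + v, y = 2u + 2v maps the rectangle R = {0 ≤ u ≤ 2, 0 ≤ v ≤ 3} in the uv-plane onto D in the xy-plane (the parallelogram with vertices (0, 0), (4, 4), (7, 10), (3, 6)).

Compute the Jacobian determinant of (x, y) with respect to (u, v):

    ∂(x,y)/∂(u,v) = | 2  1 | = (2)(2) - (1)(2) = 2.
                   | 2  2 |

Its absolute value is |J| = 2 (the area scaling factor).

Substituting x = 2u + v, y = 2u + 2v into the integrand,

    27x^2 + 27y^2 → 216u^2 + 324u v + 135v^2,

so the integral becomes

    ∬_R (216u^2 + 324u v + 135v^2) · |J| du dv = ∫_0^2 ∫_0^3 (432u^2 + 648u v + 270v^2) dv du.

Inner (v): 1296u^2 + 2916u + 2430.
Outer (u): 14148.

Therefore ∬_D (27x^2 + 27y^2) dx dy = 14148.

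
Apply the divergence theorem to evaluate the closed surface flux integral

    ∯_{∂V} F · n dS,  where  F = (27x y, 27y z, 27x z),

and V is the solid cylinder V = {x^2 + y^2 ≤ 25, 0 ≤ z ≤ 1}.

By the divergence theorem,

    ∯_{∂V} F · n dS = ∭_V (∇ · F) dV.

Compute the divergence:
    ∇ · F = ∂F_x/∂x + ∂F_y/∂y + ∂F_z/∂z = 27y + 27z + 27x = 27x + 27y + 27z.

In cylindrical coordinates, x = r cos(θ), y = r sin(θ), z = z, dV = r dr dθ dz, with 0 ≤ r ≤ 5, 0 ≤ θ ≤ 2π, 0 ≤ z ≤ 1.

The integrand, after substitution and multiplying by the volume element, becomes (27sqrt(2)r sin(θ + π/4) + 27z) · r, so

    ∭_V (∇·F) dV = ∫_0^{2π} ∫_0^{5} ∫_0^{1} (27sqrt(2)r sin(θ + π/4) + 27z) · r dz dr dθ.

Inner (z from 0 to 1): 27r (2sqrt(2)r sin(θ + π/4) + 1)/2.
Middle (r from 0 to 5): 1125sqrt(2)sin(θ + π/4) + 675/4.
Outer (θ from 0 to 2π): 675π/2.

Therefore ∯_{∂V} F · n dS = 675π/2.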